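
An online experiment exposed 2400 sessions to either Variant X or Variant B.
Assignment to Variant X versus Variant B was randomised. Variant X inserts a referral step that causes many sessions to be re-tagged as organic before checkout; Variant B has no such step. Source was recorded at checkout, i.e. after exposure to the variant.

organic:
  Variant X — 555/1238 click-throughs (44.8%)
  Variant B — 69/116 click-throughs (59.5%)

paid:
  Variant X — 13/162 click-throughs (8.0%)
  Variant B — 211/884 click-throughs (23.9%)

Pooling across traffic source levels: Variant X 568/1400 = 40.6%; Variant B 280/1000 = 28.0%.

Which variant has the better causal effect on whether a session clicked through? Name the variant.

Variant X

The traffic source-specific comparison favours Variant B throughout, but the pooled figures favour Variant X. The question is whether to condition on traffic source.
The distribution of traffic source is itself part of what the variant does — it is an intermediate outcome. Holding it fixed would remove that part of the effect; the total effect is the pooled difference.
Pooled: Variant X 40.6% vs Variant B 28.0%; Variant X is higher overall.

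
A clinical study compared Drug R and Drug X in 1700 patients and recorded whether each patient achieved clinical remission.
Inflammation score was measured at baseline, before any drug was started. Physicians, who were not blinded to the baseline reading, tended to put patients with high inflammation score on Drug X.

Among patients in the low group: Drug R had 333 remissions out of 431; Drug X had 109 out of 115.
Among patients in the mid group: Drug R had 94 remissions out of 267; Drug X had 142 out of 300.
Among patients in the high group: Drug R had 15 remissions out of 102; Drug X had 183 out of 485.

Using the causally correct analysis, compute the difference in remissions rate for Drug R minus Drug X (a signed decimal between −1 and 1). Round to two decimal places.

Here inflammation score is a common cause — it drives both which drug a case falls under and the outcome. The crude comparison mixes populations; the stratum-specific rates are the causally relevant ones.
Adjusting over the population distribution of inflammation score: 0.321·(0.773−0.948) + 0.334·(0.352−0.473) + 0.345·(0.147−0.377) = -0.176.

-0.18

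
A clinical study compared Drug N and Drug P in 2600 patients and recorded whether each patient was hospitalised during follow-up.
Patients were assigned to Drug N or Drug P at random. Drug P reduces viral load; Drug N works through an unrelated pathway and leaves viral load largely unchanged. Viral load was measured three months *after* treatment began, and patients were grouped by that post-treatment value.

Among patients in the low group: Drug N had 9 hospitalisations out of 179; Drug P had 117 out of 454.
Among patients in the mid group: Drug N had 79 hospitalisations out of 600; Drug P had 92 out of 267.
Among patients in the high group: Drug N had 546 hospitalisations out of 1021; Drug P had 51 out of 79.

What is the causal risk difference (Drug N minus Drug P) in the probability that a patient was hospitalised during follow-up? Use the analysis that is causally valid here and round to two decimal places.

Stratifying would compare drugs among patients the drugs themselves sorted into viral load groups — a form of selection on an intermediate. The unconditioned pooled rates give the total causal effect.
The causal difference is the pooled difference: 0.352 − 0.325 = +0.027.

+0.03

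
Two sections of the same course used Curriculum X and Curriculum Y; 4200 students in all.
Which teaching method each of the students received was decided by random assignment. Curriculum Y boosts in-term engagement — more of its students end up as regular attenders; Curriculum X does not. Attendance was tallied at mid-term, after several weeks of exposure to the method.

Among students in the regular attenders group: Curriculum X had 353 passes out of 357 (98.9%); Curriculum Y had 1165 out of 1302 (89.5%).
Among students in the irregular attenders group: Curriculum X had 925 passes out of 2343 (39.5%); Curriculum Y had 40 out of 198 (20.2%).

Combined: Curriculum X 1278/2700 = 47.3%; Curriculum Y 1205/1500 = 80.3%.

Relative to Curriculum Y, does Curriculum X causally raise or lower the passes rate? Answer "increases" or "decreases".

Mid-term attendance is downstream of the teaching method. One should not condition on a consequence of treatment, so the overall rates are the right comparison.
Pooled: Curriculum X 47.3% vs Curriculum Y 80.3%; Curriculum Y is higher overall.

decreases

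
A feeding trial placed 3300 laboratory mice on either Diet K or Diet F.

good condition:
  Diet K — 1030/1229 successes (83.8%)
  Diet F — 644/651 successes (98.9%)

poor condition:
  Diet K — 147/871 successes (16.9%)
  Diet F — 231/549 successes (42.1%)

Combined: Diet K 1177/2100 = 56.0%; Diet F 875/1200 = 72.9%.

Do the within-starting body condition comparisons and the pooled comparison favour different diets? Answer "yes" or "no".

Within each starting body condition level (good condition 83.8% vs 98.9%; poor condition 16.9% vs 42.1%), Diet F has the higher rate every time. Pooled: 56.0% vs 72.9% — Diet F has the higher rate overall. They agree.

no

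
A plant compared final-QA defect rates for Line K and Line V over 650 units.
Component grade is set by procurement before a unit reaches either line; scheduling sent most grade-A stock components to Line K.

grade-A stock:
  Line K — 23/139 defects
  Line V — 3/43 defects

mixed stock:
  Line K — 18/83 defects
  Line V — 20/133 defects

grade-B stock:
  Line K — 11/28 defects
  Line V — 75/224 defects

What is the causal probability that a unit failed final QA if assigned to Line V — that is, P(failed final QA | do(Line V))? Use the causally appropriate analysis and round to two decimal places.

The imbalance in component grade arose from how units were allocated, not from anything the line did; and component grade independently affects the outcome. The pooled gap is confounded — condition on component grade.
Standardising Line V to the population component grade mix: 0.280·3/43 + 0.332·20/133 + 0.388·75/224 = 0.199.

0.20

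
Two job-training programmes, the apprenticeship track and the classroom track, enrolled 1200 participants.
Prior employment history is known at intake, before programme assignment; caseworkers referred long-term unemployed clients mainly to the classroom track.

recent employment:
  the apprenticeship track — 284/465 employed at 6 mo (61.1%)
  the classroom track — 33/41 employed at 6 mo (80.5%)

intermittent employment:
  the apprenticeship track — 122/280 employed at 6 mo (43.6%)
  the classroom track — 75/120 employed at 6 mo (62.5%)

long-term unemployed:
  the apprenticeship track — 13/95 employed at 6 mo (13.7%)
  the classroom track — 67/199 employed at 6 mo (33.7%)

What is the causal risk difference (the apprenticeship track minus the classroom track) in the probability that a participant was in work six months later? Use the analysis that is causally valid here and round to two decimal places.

The prior employment history-specific comparison favours the classroom track throughout, but the pooled figures favour the apprenticeship track. The question is whether to condition on prior employment history.
The imbalance in prior employment history arose from how participants were allocated, not from anything the programme did; and prior employment history independently affects the outcome. The pooled gap is confounded — condition on prior employment history.
Adjusting over the population distribution of prior employment history: 0.422·(0.611−0.805) + 0.333·(0.436−0.625) + 0.245·(0.137−0.337) = -0.194.

-0.19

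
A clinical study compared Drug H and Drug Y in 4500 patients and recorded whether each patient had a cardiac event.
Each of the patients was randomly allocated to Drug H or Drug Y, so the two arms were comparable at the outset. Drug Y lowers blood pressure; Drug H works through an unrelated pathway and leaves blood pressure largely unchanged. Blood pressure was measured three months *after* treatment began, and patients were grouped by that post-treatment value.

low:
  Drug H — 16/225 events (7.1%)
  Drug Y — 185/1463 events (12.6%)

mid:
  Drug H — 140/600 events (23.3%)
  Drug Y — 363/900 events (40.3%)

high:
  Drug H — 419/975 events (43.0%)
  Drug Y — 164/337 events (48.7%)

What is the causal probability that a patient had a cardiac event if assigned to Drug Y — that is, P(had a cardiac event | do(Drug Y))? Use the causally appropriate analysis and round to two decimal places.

The stratified and pooled comparisons disagree (Drug H wins within each blood pressure; Drug Y wins overall), so the answer turns on the causal role of blood pressure.
The distribution of blood pressure is itself part of what the drug does — it is an intermediate outcome. Holding it fixed would remove that part of the effect; the total effect is the pooled difference.
So P(outcome | do(Drug Y)) is just the pooled rate for Drug Y: 712/2700 = 0.264.

0.26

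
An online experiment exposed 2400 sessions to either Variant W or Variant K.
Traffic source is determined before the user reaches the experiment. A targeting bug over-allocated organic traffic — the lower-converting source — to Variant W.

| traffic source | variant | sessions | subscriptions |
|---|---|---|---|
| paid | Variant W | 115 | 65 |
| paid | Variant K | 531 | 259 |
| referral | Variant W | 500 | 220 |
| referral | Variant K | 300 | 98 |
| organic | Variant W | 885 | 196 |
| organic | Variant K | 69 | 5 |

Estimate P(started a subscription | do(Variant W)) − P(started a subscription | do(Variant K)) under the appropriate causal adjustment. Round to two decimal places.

+0.12

The stratified and pooled comparisons disagree (Variant W wins within each traffic source; Variant K wins overall), so the answer turns on the causal role of traffic source.
Since traffic source is a pre-existing factor (not a product of the variant) and it affects the outcome on its own, it is a confounder. The stratified rates, not the pooled rate, identify the causal effect.
Adjusting over the population distribution of traffic source: 0.269·(0.565−0.488) + 0.333·(0.440−0.327) + 0.398·(0.221−0.072) = +0.118.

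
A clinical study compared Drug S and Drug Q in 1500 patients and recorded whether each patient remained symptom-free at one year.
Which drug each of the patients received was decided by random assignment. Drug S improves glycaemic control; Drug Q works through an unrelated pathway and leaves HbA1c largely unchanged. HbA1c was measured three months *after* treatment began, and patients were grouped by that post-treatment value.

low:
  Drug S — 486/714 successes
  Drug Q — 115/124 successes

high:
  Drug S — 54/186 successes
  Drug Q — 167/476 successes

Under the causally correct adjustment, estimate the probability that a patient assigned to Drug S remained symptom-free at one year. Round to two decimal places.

Within every HbA1c level Drug Q has the higher rate, yet pooled Drug S does — Simpson's reversal.
Stratifying would compare drugs among patients the drugs themselves sorted into HbA1c groups — a form of selection on an intermediate. The unconditioned pooled rates give the total causal effect.
So P(outcome | do(Drug S)) is just the pooled rate for Drug S: 540/900 = 0.600.

0.60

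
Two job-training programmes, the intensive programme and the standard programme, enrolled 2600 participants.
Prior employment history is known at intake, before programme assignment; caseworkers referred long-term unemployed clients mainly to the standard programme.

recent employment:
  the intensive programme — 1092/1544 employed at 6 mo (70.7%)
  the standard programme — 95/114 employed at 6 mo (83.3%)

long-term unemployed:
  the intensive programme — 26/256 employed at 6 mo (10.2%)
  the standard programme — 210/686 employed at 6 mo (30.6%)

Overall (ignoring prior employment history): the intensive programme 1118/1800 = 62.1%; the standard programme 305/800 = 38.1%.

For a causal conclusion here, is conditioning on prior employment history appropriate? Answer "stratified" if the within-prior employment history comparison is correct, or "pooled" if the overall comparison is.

stratified

The imbalance in prior employment history arose from how participants were allocated, not from anything the programme did; and prior employment history independently affects the outcome. The pooled gap is confounded — condition on prior employment history.
Within each level — recent employment: 70.7% vs 83.3%; long-term unemployed: 10.2% vs 30.6% — the standard programme is higher every time.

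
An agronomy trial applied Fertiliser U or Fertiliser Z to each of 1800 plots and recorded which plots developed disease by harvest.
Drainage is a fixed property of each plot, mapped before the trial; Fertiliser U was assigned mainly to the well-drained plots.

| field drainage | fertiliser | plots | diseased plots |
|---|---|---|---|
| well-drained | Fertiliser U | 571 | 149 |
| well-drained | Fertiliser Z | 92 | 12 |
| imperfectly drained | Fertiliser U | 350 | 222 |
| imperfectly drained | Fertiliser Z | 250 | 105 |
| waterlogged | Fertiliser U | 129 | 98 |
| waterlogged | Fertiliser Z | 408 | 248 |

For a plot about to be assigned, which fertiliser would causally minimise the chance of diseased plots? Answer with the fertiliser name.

Fertiliser Z

Since field drainage is a pre-existing factor (not a product of the fertiliser) and it affects the outcome on its own, it is a confounder. The stratified rates, not the pooled rate, identify the causal effect.
Within each level — well-drained: 26.1% vs 13.0%; imperfectly drained: 63.4% vs 42.0%; waterlogged: 76.0% vs 60.8% — Fertiliser Z is lower every time.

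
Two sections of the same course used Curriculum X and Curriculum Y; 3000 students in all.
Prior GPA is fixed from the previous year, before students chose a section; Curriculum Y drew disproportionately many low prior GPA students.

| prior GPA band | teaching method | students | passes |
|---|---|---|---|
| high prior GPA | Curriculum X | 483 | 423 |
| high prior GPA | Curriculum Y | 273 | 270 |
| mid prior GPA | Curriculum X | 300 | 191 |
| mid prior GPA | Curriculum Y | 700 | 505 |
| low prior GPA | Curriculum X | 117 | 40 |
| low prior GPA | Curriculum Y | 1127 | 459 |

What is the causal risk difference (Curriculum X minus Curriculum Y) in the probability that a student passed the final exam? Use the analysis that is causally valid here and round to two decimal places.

Within every prior GPA band level Curriculum Y has the higher rate, yet pooled Curriculum X does — Simpson's reversal.
Here prior GPA band is a common cause — it drives both which teaching method a case falls under and the outcome. The crude comparison mixes populations; the stratum-specific rates are the causally relevant ones.
Adjusting over the population distribution of prior GPA band: 0.252·(0.876−0.989) + 0.333·(0.637−0.721) + 0.415·(0.342−0.407) = -0.084.

-0.08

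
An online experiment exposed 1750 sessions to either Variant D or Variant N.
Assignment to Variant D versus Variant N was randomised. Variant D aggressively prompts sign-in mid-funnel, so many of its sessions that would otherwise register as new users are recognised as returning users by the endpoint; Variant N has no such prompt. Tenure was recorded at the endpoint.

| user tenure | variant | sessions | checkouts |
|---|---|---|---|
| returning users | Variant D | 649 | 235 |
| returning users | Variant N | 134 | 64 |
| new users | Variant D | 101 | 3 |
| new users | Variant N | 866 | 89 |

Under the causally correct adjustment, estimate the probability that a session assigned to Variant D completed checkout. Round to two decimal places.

Within every user tenure level Variant N has the higher rate, yet pooled Variant D does — Simpson's reversal.
Stratifying would compare variants among sessions the variants themselves sorted into user tenure groups — a form of selection on an intermediate. The unconditioned pooled rates give the total causal effect.
So P(outcome | do(Variant D)) is just the pooled rate for Variant D: 238/750 = 0.317.

0.32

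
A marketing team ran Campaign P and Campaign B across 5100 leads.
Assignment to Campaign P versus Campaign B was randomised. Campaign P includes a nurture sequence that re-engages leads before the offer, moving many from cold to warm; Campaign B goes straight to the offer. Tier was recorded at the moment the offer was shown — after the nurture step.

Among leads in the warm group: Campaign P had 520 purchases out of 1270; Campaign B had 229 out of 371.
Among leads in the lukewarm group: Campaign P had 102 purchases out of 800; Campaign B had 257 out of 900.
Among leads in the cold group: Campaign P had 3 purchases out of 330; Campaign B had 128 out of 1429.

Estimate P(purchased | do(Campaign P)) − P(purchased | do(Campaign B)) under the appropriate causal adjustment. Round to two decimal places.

Campaign B is higher inside every engagement tier stratum but Campaign P is higher in aggregate. Whether to stratify depends on how engagement tier relates to the campaign.
Because the campaign influences engagement tier, engagement tier is a post-treatment mediator, not a confounder. Stratifying on it would bias the estimate; the causal effect is the crude pooled difference.
The causal difference is the pooled difference: 0.260 − 0.227 = +0.033.

+0.03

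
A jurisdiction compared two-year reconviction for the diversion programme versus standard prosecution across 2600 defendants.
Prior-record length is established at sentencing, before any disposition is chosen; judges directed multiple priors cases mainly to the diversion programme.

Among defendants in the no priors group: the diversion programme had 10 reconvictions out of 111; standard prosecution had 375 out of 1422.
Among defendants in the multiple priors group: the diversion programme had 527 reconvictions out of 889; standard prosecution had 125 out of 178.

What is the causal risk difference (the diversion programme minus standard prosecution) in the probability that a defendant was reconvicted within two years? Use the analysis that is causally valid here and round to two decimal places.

-0.15

Nothing the disposition does changes prior-record length; the imbalance is an allocation artefact. With prior-record length also predicting the outcome, the pooled figure is confounded, and the within-stratum comparison is the causal one.
Adjusting over the population distribution of prior-record length: 0.590·(0.090−0.264) + 0.410·(0.593−0.702) = -0.147.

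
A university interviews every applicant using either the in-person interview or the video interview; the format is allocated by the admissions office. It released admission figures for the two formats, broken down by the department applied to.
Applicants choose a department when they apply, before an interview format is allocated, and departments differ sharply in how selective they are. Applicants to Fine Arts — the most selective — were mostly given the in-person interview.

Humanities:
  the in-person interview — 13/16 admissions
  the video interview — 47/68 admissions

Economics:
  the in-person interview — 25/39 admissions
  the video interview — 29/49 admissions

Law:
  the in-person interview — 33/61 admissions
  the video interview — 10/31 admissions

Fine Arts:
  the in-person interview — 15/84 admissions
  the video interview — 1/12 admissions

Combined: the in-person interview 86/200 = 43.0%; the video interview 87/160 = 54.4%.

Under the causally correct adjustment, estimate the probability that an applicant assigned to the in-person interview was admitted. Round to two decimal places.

Here department is a common cause — it drives both which interview format a case falls under and the outcome. The crude comparison mixes populations; the stratum-specific rates are the causally relevant ones.
Standardising the in-person interview to the population department mix: 0.233·13/16 + 0.244·25/39 + 0.256·33/61 + 0.267·15/84 = 0.532.

0.53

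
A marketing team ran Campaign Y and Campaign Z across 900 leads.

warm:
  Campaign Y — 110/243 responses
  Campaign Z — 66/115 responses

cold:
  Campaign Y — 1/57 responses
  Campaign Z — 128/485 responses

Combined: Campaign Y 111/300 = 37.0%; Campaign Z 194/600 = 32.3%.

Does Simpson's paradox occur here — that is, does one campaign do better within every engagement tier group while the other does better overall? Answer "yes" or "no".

Within each engagement tier level (warm 45.3% vs 57.4%; cold 1.8% vs 26.4%), Campaign Z has the higher rate every time. Pooled: 37.0% vs 32.3% — Campaign Y has the higher rate overall. The two comparisons disagree.

yes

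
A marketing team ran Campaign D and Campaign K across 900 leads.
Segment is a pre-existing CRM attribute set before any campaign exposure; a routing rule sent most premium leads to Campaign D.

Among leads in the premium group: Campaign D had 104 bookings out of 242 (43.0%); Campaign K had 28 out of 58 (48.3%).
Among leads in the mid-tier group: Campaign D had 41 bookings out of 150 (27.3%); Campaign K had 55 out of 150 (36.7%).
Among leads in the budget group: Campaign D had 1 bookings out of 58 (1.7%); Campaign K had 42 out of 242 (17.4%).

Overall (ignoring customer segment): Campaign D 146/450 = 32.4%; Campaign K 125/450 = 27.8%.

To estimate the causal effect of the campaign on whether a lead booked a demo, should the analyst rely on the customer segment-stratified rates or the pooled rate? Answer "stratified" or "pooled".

Customer segment satisfies the back-door criterion: it is not a descendant of the campaign, and it blocks the spurious path from campaign to outcome. Adjusting for it (i.e., using the within-customer segment rates) gives the causal effect.
Within each level — premium: 43.0% vs 48.3%; mid-tier: 27.3% vs 36.7%; budget: 1.7% vs 17.4% — Campaign K is higher every time.

stratified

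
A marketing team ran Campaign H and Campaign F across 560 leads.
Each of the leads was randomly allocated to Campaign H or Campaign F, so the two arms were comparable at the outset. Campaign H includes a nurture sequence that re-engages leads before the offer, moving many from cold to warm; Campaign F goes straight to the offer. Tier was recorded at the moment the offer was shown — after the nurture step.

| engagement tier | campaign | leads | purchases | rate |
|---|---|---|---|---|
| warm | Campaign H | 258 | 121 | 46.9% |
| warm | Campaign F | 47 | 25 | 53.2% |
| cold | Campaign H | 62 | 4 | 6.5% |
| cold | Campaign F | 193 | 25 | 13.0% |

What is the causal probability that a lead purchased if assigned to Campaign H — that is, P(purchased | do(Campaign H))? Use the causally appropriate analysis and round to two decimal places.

The distribution of engagement tier is itself part of what the campaign does — it is an intermediate outcome. Holding it fixed would remove that part of the effect; the total effect is the pooled difference.
So P(outcome | do(Campaign H)) is just the pooled rate for Campaign H: 125/320 = 0.391.

0.39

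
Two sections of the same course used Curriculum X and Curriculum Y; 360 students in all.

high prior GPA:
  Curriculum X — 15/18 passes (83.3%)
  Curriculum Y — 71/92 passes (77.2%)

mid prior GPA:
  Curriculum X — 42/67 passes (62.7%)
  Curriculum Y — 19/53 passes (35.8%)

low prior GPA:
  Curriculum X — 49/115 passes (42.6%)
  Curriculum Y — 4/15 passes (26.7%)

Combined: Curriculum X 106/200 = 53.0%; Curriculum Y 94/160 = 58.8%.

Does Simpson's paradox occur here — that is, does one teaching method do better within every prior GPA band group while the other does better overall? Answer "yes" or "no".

Within each prior GPA band level (high prior GPA 83.3% vs 77.2%; mid prior GPA 62.7% vs 35.8%; low prior GPA 42.6% vs 26.7%), Curriculum X has the higher rate every time. Pooled: 53.0% vs 58.8% — Curriculum Y has the higher rate overall. The two comparisons disagree.

yes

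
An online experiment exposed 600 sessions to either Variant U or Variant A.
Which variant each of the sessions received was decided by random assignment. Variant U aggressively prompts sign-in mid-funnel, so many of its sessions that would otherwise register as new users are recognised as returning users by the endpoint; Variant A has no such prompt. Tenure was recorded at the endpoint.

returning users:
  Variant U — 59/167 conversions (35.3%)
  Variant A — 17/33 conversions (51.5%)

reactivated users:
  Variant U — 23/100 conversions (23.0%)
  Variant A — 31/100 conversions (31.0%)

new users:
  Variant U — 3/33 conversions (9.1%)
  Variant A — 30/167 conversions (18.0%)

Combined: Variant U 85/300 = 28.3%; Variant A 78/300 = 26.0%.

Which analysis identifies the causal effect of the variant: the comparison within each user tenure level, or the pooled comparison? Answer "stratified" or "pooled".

pooled

Variant A is higher inside every user tenure stratum but Variant U is higher in aggregate. Whether to stratify depends on how user tenure relates to the variant.
Stratifying would compare variants among sessions the variants themselves sorted into user tenure groups — a form of selection on an intermediate. The unconditioned pooled rates give the total causal effect.
Pooled: Variant U 28.3% vs Variant A 26.0%; Variant U is higher overall.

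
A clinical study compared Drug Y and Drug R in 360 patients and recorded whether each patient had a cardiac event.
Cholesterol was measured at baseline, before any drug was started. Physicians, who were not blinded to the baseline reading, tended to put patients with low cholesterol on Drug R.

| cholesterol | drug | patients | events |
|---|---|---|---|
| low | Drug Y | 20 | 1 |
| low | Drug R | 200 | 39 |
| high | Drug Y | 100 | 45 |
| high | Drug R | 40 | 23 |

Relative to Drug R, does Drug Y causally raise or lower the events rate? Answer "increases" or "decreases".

Within every cholesterol level Drug Y has the lower rate, yet pooled Drug R does — Simpson's reversal.
Cholesterol satisfies the back-door criterion: it is not a descendant of the drug, and it blocks the spurious path from drug to outcome. Adjusting for it (i.e., using the within-cholesterol rates) gives the causal effect.
Within each level — low: 5.0% vs 19.5%; high: 45.0% vs 57.5% — Drug Y is lower every time.

decreases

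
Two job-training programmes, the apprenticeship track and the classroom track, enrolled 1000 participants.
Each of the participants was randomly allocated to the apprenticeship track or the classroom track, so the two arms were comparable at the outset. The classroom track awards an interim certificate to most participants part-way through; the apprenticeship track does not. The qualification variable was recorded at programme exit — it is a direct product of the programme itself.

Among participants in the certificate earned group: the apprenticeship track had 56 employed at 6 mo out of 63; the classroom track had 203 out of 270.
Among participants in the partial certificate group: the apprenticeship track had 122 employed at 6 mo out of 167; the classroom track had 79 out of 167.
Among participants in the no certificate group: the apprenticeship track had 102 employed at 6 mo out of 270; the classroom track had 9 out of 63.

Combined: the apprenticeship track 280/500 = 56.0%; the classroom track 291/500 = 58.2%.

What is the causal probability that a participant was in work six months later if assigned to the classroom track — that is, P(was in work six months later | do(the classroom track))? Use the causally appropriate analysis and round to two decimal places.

0.58

the apprenticeship track is higher inside every qualification attained during the programme stratum but the classroom track is higher in aggregate. Whether to stratify depends on how qualification attained during the programme relates to the programme.
Stratifying would compare programmes among participants the programmes themselves sorted into qualification attained during the programme groups — a form of selection on an intermediate. The unconditioned pooled rates give the total causal effect.
So P(outcome | do(the classroom track)) is just the pooled rate for the classroom track: 291/500 = 0.582.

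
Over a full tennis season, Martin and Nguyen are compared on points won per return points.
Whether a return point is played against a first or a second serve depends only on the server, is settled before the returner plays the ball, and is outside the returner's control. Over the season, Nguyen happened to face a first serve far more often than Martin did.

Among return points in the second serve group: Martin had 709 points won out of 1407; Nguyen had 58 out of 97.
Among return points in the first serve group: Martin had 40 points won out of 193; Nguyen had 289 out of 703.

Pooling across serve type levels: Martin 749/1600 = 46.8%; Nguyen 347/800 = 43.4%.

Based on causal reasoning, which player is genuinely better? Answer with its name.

Serve type satisfies the back-door criterion: it is not a descendant of the player, and it blocks the spurious path from player to outcome. Adjusting for it (i.e., using the within-serve type rates) gives the causal effect.
Within each level — second serve: 50.4% vs 59.8%; first serve: 20.7% vs 41.1% — Nguyen is higher every time.

Nguyen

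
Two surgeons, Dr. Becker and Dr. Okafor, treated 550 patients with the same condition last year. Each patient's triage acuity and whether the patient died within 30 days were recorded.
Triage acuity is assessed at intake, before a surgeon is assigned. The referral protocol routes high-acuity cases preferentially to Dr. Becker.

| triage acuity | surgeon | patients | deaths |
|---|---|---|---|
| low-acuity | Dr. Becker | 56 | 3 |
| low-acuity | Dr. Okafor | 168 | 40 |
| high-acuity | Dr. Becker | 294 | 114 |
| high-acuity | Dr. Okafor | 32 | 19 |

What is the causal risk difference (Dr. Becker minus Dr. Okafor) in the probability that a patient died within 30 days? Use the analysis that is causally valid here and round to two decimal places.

Within every triage acuity level Dr. Becker has the lower rate, yet pooled Dr. Okafor does — Simpson's reversal.
Nothing the surgeon does changes triage acuity; the imbalance is an allocation artefact. With triage acuity also predicting the outcome, the pooled figure is confounded, and the within-stratum comparison is the causal one.
Adjusting over the population distribution of triage acuity: 0.407·(0.054−0.238) + 0.593·(0.388−0.594) = -0.197.

-0.20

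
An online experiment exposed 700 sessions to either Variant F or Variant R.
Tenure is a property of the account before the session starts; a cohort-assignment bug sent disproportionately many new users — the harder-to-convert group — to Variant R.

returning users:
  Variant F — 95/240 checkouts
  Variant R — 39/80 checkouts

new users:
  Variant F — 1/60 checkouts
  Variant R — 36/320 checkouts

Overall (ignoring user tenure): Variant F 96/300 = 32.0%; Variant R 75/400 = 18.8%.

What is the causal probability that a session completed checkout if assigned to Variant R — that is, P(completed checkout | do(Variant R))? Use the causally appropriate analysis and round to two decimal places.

0.28

The stratified and pooled comparisons disagree (Variant R wins within each user tenure; Variant F wins overall), so the answer turns on the causal role of user tenure.
User tenure differs across variants for reasons unrelated to any effect of the variant itself, and it separately predicts the outcome — a classic confounder. We must compare within user tenure levels.
Standardising Variant R to the population user tenure mix: 0.457·39/80 + 0.543·36/320 = 0.284.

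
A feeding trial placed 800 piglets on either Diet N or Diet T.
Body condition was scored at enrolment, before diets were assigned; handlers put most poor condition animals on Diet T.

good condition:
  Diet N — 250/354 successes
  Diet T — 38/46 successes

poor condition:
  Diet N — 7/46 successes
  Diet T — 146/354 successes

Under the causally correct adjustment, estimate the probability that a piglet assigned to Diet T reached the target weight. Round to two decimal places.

Here starting body condition is a common cause — it drives both which diet a case falls under and the outcome. The crude comparison mixes populations; the stratum-specific rates are the causally relevant ones.
Standardising Diet T to the population starting body condition mix: 0.500·38/46 + 0.500·146/354 = 0.619.

0.62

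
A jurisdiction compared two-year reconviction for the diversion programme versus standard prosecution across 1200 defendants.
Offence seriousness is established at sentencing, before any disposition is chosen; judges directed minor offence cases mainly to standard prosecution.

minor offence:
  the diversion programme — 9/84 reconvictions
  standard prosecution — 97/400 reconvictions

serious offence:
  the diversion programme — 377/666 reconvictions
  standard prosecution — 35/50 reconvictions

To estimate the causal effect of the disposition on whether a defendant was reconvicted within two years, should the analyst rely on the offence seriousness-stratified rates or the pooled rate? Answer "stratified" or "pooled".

stratified

Offence seriousness differs across dispositions for reasons unrelated to any effect of the disposition itself, and it separately predicts the outcome — a classic confounder. We must compare within offence seriousness levels.
Within each level — minor offence: 10.7% vs 24.2%; serious offence: 56.6% vs 70.0% — the diversion programme is lower every time.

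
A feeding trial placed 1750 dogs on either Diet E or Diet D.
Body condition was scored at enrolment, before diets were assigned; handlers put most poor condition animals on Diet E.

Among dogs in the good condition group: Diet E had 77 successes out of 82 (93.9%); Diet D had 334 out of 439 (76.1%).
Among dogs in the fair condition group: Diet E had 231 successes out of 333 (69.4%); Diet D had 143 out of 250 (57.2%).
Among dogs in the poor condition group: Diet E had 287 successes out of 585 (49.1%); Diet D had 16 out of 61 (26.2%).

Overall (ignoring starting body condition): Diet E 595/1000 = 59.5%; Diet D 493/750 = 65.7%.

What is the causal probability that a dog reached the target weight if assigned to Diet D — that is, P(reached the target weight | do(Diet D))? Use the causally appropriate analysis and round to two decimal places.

The stratified and pooled comparisons disagree (Diet E wins within each starting body condition; Diet D wins overall), so the answer turns on the causal role of starting body condition.
Starting body condition is set before the diet has any effect — it is not caused by the diet — and it independently drives the outcome. That makes it a confounder, so the causal comparison is within starting body condition levels.
Standardising Diet D to the population starting body condition mix: 0.298·334/439 + 0.333·143/250 + 0.369·16/61 = 0.514.

0.51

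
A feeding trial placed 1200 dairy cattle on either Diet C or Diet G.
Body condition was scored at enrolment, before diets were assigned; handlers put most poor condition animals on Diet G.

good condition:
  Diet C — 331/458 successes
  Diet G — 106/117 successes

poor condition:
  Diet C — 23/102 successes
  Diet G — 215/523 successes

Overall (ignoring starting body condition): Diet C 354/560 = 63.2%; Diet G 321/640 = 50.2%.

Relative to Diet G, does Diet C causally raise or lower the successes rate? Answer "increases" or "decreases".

decreases

Starting body condition differs across diets for reasons unrelated to any effect of the diet itself, and it separately predicts the outcome — a classic confounder. We must compare within starting body condition levels.
Within each level — good condition: 72.3% vs 90.6%; poor condition: 22.5% vs 41.1% — Diet G is higher every time.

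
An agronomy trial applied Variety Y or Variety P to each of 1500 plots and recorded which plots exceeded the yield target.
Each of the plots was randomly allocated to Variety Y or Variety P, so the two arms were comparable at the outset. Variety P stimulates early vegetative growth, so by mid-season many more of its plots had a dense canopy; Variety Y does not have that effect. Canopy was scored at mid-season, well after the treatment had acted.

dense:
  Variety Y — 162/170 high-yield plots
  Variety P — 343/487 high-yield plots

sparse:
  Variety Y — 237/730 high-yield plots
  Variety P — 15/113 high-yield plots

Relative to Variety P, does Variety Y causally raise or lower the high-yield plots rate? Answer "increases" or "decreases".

decreases

Mid-season canopy is recorded after the variety and is itself shifted by it — it sits on the causal path from variety to outcome. Conditioning on a mediator would strip out part of the effect we want; the pooled comparison gives the total causal effect.
Pooled: Variety Y 44.3% vs Variety P 59.7%; Variety P is higher overall.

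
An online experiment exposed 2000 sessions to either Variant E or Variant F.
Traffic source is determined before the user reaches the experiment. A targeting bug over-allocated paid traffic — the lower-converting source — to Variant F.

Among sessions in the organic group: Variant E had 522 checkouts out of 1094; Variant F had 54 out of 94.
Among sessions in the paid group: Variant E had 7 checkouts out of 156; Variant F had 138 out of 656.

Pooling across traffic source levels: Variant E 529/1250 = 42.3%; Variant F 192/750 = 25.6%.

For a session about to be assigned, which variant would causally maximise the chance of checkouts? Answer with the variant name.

The stratified and pooled comparisons disagree (Variant F wins within each traffic source; Variant E wins overall), so the answer turns on the causal role of traffic source.
Traffic source differs across variants for reasons unrelated to any effect of the variant itself, and it separately predicts the outcome — a classic confounder. We must compare within traffic source levels.
Within each level — organic: 47.7% vs 57.4%; paid: 4.5% vs 21.0% — Variant F is higher every time.

Variant F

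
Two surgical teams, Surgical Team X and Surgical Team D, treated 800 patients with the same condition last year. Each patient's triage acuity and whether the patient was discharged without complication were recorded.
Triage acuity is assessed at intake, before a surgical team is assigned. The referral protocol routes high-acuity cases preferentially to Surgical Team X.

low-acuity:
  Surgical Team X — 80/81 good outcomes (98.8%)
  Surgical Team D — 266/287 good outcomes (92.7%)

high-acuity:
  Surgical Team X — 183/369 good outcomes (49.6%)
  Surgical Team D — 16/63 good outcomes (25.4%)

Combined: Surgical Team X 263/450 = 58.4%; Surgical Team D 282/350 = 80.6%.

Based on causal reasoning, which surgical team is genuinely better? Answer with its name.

The stratified and pooled comparisons disagree (Surgical Team X wins within each triage acuity; Surgical Team D wins overall), so the answer turns on the causal role of triage acuity.
The imbalance in triage acuity arose from how patients were allocated, not from anything the surgical team did; and triage acuity independently affects the outcome. The pooled gap is confounded — condition on triage acuity.
Within each level — low-acuity: 98.8% vs 92.7%; high-acuity: 49.6% vs 25.4% — Surgical Team X is higher every time.

Surgical Team X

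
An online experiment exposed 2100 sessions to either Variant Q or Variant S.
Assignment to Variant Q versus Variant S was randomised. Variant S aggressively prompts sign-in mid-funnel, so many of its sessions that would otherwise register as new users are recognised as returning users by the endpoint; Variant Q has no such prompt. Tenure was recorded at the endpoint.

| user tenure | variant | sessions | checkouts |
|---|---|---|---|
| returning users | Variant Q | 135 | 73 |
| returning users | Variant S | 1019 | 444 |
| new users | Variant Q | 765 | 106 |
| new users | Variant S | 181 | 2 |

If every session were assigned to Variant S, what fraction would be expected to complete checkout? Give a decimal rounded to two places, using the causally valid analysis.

0.37

The distribution of user tenure is itself part of what the variant does — it is an intermediate outcome. Holding it fixed would remove that part of the effect; the total effect is the pooled difference.
So P(outcome | do(Variant S)) is just the pooled rate for Variant S: 446/1200 = 0.372.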